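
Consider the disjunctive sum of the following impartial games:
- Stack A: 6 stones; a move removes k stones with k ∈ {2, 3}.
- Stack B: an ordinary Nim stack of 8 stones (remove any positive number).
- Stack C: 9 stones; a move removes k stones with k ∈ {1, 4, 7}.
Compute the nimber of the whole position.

For stack A, compute g(0), g(1), … with moves {2, 3}:
k:     0  1  2  3  4  5  6
g(k):  0  0  1  1  2  0  0
So g(6) = 0.
Stack B is a plain Nim stack of size 8, so its Grundy value is 8.
Grundy values for stack C (subtraction set {1, 4, 7}):
k:     0  1  2  3  4  5  6  7  8  9
g(k):  0  1  0  1  2  0  1  2  0  1
So g(9) = 1.
By the Sprague-Grundy theorem, the Grundy value of a sum of independent games is the XOR of the component values.
Combined value = 0 XOR 8 XOR 1 = 9.

9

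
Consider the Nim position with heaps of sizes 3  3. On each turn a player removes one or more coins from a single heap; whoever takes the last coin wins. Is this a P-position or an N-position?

Bitwise XOR of the heap sizes:
  11  (3)
  11  (3)
  --
  00  (0)
The nim-sum is 0, so this is a P-position: the player to move is in a losing position under optimal play.

P-position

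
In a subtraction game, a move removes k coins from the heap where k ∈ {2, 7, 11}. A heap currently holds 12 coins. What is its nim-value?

Compute g(0), g(1), … for moves {2, 7, 11}:
k:     0  1  2  3  4  5  6  7  8  9 10 11 12
g(k):  0  0  1  1  0  0  1  1  2  0  0  1  1
So g(12) = 1.

1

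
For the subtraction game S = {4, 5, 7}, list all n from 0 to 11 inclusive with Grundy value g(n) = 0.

0, 1, 2, 3, 11

Build the Grundy sequence with g(k) = mex{g(k−s) : s ∈ {4, 5, 7}, s ≤ k}:
k:     0  1  2  3  4  5  6  7  8  9 10 11
g(k):  0  0  0  0  1  1  1  1  2  2  2  0
The P-positions (g = 0) in 0..11 are 0, 1, 2, 3, 11.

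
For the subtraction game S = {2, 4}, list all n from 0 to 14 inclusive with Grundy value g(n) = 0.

Compute g(0), g(1), … for moves {2, 4}:
g(0) = mex{} = 0
g(1) = mex{} = 0
g(2) = mex{0} = 1
g(3) = mex{0} = 1
g(4) = mex{0,1} = 2
g(5) = mex{0,1} = 2
g(6) = mex{1,2} = 0
g(7) = mex{1,2} = 0
g(8) = mex{0,2} = 1
g(9) = mex{0,2} = 1
g(10) = mex{0,1} = 2
g(11) = mex{0,1} = 2
g(12) = mex{1,2} = 0
g(13) = mex{1,2} = 0
g(14) = mex{0,2} = 1
The P-positions (g = 0) in 0..14 are 0, 1, 6, 7, 12, 13.

0, 1, 6, 7, 12, 13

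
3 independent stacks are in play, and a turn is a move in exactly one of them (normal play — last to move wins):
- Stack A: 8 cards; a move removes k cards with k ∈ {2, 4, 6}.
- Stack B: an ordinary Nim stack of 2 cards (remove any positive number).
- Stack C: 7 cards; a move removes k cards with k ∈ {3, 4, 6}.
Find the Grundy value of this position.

For stack A, compute g(0), g(1), … with moves {2, 4, 6}:
k:     0  1  2  3  4  5  6  7  8
g(k):  0  0  1  1  2  2  3  3  0
So g(8) = 0.
Stack B is a plain Nim stack of size 2, so its Grundy value is 2.
Grundy values for stack C (subtraction set {3, 4, 6}):
k:     0  1  2  3  4  5  6  7
g(k):  0  0  0  1  1  1  2  2
So g(7) = 2.
By the Sprague-Grundy theorem, the Grundy value of a sum of independent games is the XOR of the component values.
Combined value = 0 ⊕ 2 ⊕ 2 = 0.

0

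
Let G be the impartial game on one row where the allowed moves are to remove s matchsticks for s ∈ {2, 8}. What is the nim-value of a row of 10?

0

Build the Grundy sequence with g(k) = mex{g(k−s) : s ∈ {2, 8}, s ≤ k}:
k:     0  1  2  3  4  5  6  7  8  9 10
g(k):  0  0  1  1  0  0  1  1  2  2  0
So g(10) = 0.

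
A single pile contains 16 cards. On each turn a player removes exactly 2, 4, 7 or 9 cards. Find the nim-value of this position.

Build the Grundy sequence with g(k) = mex{g(k−s) : s ∈ {2, 4, 7, 9}, s ≤ k}:
k:     0  1  2  3  4  5  6  7  8  9 10 11 12 13 14 15 16
g(k):  0  0  1  1  2  2  0  3  1  4  2  0  0  1  1  2  2
So g(16) = 2.

2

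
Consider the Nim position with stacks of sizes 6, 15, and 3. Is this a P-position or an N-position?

In binary:
  0110  (6)
  1111  (15)
  0011  (3)
  ----
  1010  (10)
The nim-sum is 10 ≠ 0, so this is an N-position: the player to move can win.

N-position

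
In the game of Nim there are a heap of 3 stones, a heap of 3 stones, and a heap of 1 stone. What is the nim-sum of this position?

1

Compute the nim-sum pairwise:
3 XOR 3 = 0
0 XOR 1 = 1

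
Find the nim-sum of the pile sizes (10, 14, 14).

Bitwise XOR of the heap sizes:
  1010  (10)
  1110  (14)
  1110  (14)
  ----
  1010  (10)

10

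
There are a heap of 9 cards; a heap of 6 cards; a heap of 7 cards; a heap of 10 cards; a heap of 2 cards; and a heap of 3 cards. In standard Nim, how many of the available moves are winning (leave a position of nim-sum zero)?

Nim-sum: 9 XOR 6 XOR 7 XOR 10 XOR 2 XOR 3 = 3.
The overall nim-sum is X = 3. A heap of size p has a winning move iff p XOR X < p (reduce it to p XOR X).
  9: 9 XOR 3 = 10 ≥ 9 — no move.
  6: 6 XOR 3 = 5 < 6 — winning move (to 5).
  7: 7 XOR 3 = 4 < 7 — winning move (to 4).
  10: 10 XOR 3 = 9 < 10 — winning move (to 9).
  2: 2 XOR 3 = 1 < 2 — winning move (to 1).
  3: 3 XOR 3 = 0 < 3 — winning move (to 0).
That gives 5 winning moves.

5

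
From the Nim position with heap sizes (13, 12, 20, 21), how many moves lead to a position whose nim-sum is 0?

0

Bitwise XOR of the heap sizes:
  01101  (13)
  01100  (12)
  10100  (20)
  10101  (21)
  -----
  00000  (0)
The nim-sum is already 0, so every move leaves a nonzero nim-sum — there are no winning moves.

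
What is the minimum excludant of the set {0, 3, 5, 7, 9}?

0 is in the set but 1 is not, so the mex is 1.

1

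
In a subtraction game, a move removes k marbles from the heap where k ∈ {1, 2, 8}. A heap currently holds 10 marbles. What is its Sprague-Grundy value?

1

Compute g(0), g(1), … for moves {1, 2, 8}:
g(0) = mex{} = 0
g(1) = mex{0} = 1
g(2) = mex{0,1} = 2
g(3) = mex{1,2} = 0
g(4) = mex{0,2} = 1
g(5) = mex{0,1} = 2
g(6) = mex{1,2} = 0
g(7) = mex{0,2} = 1
g(8) = mex{0,1} = 2
g(9) = mex{1,2} = 0
g(10) = mex{0,2} = 1
So g(10) = 1.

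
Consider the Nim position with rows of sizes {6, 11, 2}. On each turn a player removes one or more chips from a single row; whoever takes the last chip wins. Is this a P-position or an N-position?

N-position

In binary:
  0110  (6)
  1011  (11)
  0010  (2)
  ----
  1111  (15)
The nim-sum is 15 ≠ 0, so this is an N-position: the player to move can win.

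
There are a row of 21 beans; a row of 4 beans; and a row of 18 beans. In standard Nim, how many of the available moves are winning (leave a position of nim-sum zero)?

Bitwise XOR of the heap sizes:
  10101  (21)
  00100  (4)
  10010  (18)
  -----
  00011  (3)
The overall nim-sum is X = 3. A row of size p has a winning move iff p XOR X < p (reduce it to p XOR X).
  21: 21 XOR 3 = 22 ≥ 21 — no move.
  4: 4 XOR 3 = 7 ≥ 4 — no move.
  18: 18 XOR 3 = 17 < 18 — winning move (to 17).
That gives 1 winning move.

1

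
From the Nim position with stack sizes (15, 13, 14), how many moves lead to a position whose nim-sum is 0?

3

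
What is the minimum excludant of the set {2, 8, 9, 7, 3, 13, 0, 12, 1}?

The values 0, 1, 2, 3 are all present; 4 is the first non-negative integer missing from the set.

4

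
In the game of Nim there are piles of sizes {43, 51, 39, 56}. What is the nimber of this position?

Bitwise XOR of the heap sizes:
  101011  (43)
  110011  (51)
  100111  (39)
  111000  (56)
  ------
  000111  (7)

7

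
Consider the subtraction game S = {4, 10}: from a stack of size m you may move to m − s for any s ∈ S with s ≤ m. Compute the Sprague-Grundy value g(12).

1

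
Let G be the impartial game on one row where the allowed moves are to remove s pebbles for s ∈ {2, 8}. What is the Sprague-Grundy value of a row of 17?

1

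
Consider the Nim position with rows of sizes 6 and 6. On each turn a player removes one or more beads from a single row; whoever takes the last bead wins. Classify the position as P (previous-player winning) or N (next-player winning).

Nim-sum: 6 ⊕ 6 = 0.
The nim-sum is 0, so this is a P-position: the player to move is in a losing position under optimal play.

P-position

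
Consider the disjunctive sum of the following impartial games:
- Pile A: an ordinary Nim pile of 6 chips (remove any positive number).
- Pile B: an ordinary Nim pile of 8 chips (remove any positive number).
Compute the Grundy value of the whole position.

Pile A is a plain Nim pile of size 6, so its Grundy value is 6.
Pile B is a plain Nim pile of size 8, so its Grundy value is 8.
The value of a disjunctive sum is the nim-sum of the parts.
Combined value = 6 XOR 8 = 14.

14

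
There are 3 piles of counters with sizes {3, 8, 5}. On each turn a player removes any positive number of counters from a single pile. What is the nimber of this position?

14

Nim-sum: 3 XOR 8 XOR 5 = 14.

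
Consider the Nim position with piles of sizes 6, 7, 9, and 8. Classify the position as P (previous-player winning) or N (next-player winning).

P-position

Compute the nim-sum pairwise:
6 XOR 7 = 1
1 XOR 9 = 8
8 XOR 8 = 0
The nim-sum is 0, so this is a P-position: the player to move is in a losing position under optimal play.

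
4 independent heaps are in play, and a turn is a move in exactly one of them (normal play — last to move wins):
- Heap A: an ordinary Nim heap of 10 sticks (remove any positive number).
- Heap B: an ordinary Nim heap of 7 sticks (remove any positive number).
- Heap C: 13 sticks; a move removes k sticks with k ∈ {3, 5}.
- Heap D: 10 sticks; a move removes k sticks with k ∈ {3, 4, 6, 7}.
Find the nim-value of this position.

12

Heap A is a plain Nim heap of size 10, so its Grundy value is 10.
Heap B is a plain Nim heap of size 7, so its Grundy value is 7.
For heap C, compute g(0), g(1), … with moves {3, 5}:
k:     0  1  2  3  4  5  6  7  8  9 10 11 12 13
g(k):  0  0  0  1  1  1  2  2  0  0  0  1  1  1
So g(13) = 1.
For heap D, compute g(0), g(1), … with moves {3, 4, 6, 7}:
k:     0  1  2  3  4  5  6  7  8  9 10
g(k):  0  0  0  1  1  1  2  2  2  3  0
So g(10) = 0.
By the Sprague-Grundy theorem, the Grundy value of a sum of independent games is the XOR of the component values.
Combined value = 10 ⊕ 7 ⊕ 1 ⊕ 0 = 12.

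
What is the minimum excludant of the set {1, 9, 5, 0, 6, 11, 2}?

3

The values 0, 1, 2 are all present; 3 is the first non-negative integer missing from the set.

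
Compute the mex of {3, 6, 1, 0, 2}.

4

The values 0, 1, 2, 3 are all present; 4 is the first non-negative integer missing from the set.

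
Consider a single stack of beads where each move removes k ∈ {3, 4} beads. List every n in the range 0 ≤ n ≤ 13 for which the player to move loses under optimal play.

0, 1, 2, 7, 8, 9

Grundy values for subtraction set {3, 4}:
k:     0  1  2  3  4  5  6  7  8  9 10 11 12 13
g(k):  0  0  0  1  1  1  2  0  0  0  1  1  1  2
The P-positions (g = 0) in 0..13 are 0, 1, 2, 7, 8, 9.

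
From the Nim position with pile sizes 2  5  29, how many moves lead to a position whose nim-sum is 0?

1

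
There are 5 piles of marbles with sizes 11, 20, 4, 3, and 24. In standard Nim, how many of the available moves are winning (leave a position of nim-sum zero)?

0

Compute the nim-sum pairwise:
11 ⊕ 20 = 31
31 ⊕ 4 = 27
27 ⊕ 3 = 24
24 ⊕ 24 = 0
The nim-sum is already 0, so every move leaves a nonzero nim-sum — there are no winning moves.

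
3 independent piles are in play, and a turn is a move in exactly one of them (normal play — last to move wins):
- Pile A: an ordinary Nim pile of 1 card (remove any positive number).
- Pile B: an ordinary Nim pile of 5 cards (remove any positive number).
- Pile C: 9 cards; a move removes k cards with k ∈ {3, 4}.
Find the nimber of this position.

4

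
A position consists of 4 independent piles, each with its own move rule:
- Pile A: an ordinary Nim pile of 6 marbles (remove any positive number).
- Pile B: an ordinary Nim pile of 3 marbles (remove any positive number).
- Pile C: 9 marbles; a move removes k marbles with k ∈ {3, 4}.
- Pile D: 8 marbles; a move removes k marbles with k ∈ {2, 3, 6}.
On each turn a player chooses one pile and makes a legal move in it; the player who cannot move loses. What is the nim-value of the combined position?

7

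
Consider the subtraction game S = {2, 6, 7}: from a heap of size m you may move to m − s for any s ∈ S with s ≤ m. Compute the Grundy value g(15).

Grundy values for subtraction set {2, 6, 7}:
k:     0  1  2  3  4  5  6  7  8  9 10 11 12 13 14 15
g(k):  0  0  1  1  0  0  1  1  2  0  3  1  2  0  0  1
So g(15) = 1.

1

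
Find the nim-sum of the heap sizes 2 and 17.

19

Bitwise XOR of the heap sizes:
  00010  (2)
  10001  (17)
  -----
  10011  (19)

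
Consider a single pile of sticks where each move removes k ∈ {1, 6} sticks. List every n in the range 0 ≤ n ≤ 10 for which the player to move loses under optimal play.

0, 2, 4, 7, 9

Build the Grundy sequence with g(k) = mex{g(k−s) : s ∈ {1, 6}, s ≤ k}:
k:     0  1  2  3  4  5  6  7  8  9 10
g(k):  0  1  0  1  0  1  2  0  1  0  1
The P-positions (g = 0) in 0..10 are 0, 2, 4, 7, 9.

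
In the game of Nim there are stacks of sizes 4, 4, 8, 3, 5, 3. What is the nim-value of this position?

Nim-sum: 4 XOR 4 XOR 8 XOR 3 XOR 5 XOR 3 = 13.

13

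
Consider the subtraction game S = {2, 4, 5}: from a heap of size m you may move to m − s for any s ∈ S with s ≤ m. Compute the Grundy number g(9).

1

Build the Grundy sequence with g(k) = mex{g(k−s) : s ∈ {2, 4, 5}, s ≤ k}:
g(0) = mex{} = 0
g(1) = mex{} = 0
g(2) = mex{0} = 1
g(3) = mex{0} = 1
g(4) = mex{0,1} = 2
g(5) = mex{0,1} = 2
g(6) = mex{0,1,2} = 3
g(7) = mex{1,2} = 0
g(8) = mex{1,2,3} = 0
g(9) = mex{0,2} = 1
So g(9) = 1.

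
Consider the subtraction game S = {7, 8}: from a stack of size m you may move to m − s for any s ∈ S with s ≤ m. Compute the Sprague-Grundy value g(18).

0

Grundy values for subtraction set {7, 8}:
k:     0  1  2  3  4  5  6  7  8  9 10 11 12 13 14 15 16 17 18
g(k):  0  0  0  0  0  0  0  1  1  1  1  1  1  1  2  0  0  0  0
So g(18) = 0.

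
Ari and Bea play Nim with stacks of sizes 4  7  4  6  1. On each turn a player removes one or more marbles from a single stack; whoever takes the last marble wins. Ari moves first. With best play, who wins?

In binary:
  100  (4)
  111  (7)
  100  (4)
  110  (6)
  001  (1)
  ---
  000  (0)
The nim-sum is 0, so this is a P-position: the player to move is in a losing position under optimal play; Ari is about to move from it and so loses — Bea wins.

Bea wins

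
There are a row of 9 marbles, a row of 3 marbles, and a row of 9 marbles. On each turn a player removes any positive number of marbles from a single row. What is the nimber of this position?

3

Nim-sum: 9 ⊕ 3 ⊕ 9 = 3.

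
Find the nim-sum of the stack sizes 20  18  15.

Nim-sum: 20 XOR 18 XOR 15 = 9.

9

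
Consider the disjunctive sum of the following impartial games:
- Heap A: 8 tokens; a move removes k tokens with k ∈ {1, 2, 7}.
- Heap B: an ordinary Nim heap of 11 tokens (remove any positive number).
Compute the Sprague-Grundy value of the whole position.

9

Grundy values for heap A (subtraction set {1, 2, 7}):
g(0) = mex{} = 0
g(1) = mex{0} = 1
g(2) = mex{0,1} = 2
g(3) = mex{1,2} = 0
g(4) = mex{0,2} = 1
g(5) = mex{0,1} = 2
g(6) = mex{1,2} = 0
g(7) = mex{0,2} = 1
g(8) = mex{0,1} = 2
So g(8) = 2.
Heap B is a plain Nim heap of size 11, so its Grundy value is 11.
The value of a disjunctive sum is the nim-sum of the parts.
Combined value = 2 XOR 11 = 9.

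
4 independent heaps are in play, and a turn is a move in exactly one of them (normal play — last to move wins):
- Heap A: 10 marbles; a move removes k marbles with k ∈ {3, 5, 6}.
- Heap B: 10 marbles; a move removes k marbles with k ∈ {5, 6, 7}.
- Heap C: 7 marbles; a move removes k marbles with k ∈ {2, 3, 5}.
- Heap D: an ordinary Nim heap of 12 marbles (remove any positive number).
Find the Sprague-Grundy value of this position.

14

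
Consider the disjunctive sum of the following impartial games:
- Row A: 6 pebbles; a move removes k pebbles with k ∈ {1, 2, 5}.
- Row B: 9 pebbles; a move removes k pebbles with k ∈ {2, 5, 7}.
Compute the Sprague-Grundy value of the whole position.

2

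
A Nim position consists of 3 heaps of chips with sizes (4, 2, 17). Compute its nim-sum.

Compute the nim-sum pairwise:
4 XOR 2 = 6
6 XOR 17 = 23

23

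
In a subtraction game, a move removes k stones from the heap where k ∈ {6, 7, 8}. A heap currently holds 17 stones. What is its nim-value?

0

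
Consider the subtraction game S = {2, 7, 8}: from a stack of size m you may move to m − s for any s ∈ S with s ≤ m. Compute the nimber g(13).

2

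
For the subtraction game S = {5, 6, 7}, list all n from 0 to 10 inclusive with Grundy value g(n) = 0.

Compute g(0), g(1), … for moves {5, 6, 7}:
g(0) = mex{} = 0
g(1) = mex{} = 0
g(2) = mex{} = 0
g(3) = mex{} = 0
g(4) = mex{} = 0
g(5) = mex{0} = 1
g(6) = mex{0} = 1
g(7) = mex{0} = 1
g(8) = mex{0} = 1
g(9) = mex{0} = 1
g(10) = mex{0,1} = 2
The P-positions (g = 0) in 0..10 are 0, 1, 2, 3, 4.

0, 1, 2, 3, 4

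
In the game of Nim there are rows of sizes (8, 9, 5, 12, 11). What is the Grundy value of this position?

3

Nim-sum: 8 XOR 9 XOR 5 XOR 12 XOR 11 = 3.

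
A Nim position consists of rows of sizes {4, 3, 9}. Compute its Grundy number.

14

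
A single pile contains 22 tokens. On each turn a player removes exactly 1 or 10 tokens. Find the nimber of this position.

Grundy values for subtraction set {1, 10}:
k:     0  1  2  3  4  5  6  7  8  9 10 11 12 13 14 15 16 17 18 19 20 21 22
g(k):  0  1  0  1  0  1  0  1  0  1  2  0  1  0  1  0  1  0  1  0  1  2  0
So g(22) = 0.

0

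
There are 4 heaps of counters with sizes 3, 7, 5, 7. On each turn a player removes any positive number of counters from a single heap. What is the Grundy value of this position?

6

Compute the nim-sum pairwise:
3 ^ 7 = 4
4 ^ 5 = 1
1 ^ 7 = 6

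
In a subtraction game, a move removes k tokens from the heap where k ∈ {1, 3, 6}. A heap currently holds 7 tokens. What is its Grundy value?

Compute g(0), g(1), … for moves {1, 3, 6}:
g(0) = mex{} = 0
g(1) = mex{0} = 1
g(2) = mex{1} = 0
g(3) = mex{0} = 1
g(4) = mex{1} = 0
g(5) = mex{0} = 1
g(6) = mex{0,1} = 2
g(7) = mex{0,1,2} = 3
So g(7) = 3.

3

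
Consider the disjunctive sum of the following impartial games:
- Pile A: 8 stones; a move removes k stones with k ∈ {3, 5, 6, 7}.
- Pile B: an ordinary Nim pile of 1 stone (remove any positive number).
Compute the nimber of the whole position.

Build the Grundy sequence for pile A with g(k) = mex{g(k−s) : s ∈ {3, 5, 6, 7}, s ≤ k}:
k:     0  1  2  3  4  5  6  7  8
g(k):  0  0  0  1  1  1  2  2  2
So g(8) = 2.
Pile B is a plain Nim pile of size 1, so its Grundy value is 1.
The value of a disjunctive sum is the nim-sum of the parts.
Combined value = 2 XOR 1 = 3.

3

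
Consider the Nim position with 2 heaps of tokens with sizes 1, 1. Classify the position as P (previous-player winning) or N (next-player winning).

P-position

Compute the nim-sum pairwise:
1 XOR 1 = 0
The nim-sum is 0, so this is a P-position: the player to move is in a losing position under optimal play.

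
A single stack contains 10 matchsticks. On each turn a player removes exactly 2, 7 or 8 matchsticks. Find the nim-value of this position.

0

Build the Grundy sequence with g(k) = mex{g(k−s) : s ∈ {2, 7, 8}, s ≤ k}:
g(0) = mex{} = 0
g(1) = mex{} = 0
g(2) = mex{0} = 1
g(3) = mex{0} = 1
g(4) = mex{1} = 0
g(5) = mex{1} = 0
g(6) = mex{0} = 1
g(7) = mex{0} = 1
g(8) = mex{0,1} = 2
g(9) = mex{0,1} = 2
g(10) = mex{1,2} = 0
So g(10) = 0.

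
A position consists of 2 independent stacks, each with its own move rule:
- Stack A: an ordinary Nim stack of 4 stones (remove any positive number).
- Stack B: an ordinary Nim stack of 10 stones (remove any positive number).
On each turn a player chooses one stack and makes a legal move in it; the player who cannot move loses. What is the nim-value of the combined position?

14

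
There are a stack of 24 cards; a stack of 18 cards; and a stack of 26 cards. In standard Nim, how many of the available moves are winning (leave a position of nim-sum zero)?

3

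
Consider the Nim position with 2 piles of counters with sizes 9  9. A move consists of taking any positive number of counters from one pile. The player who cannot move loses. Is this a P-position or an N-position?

Nim-sum: 9 ⊕ 9 = 0.
The nim-sum is 0, so this is a P-position: the player to move is in a losing position under optimal play.

P-position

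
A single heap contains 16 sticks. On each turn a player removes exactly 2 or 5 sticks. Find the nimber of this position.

1

Build the Grundy sequence with g(k) = mex{g(k−s) : s ∈ {2, 5}, s ≤ k}:
k:     0  1  2  3  4  5  6  7  8  9 10 11 12 13 14 15 16
g(k):  0  0  1  1  0  2  1  0  0  1  1  0  2  1  0  0  1
So g(16) = 1.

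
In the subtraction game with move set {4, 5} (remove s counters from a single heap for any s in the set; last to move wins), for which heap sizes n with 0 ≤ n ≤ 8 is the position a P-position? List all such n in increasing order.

0, 1, 2, 3

Compute g(0), g(1), … for moves {4, 5}:
g(0) = mex{} = 0
g(1) = mex{} = 0
g(2) = mex{} = 0
g(3) = mex{} = 0
g(4) = mex{0} = 1
g(5) = mex{0} = 1
g(6) = mex{0} = 1
g(7) = mex{0} = 1
g(8) = mex{0,1} = 2
The P-positions (g = 0) in 0..8 are 0, 1, 2, 3.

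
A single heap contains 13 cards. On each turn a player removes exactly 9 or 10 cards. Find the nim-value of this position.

1

Grundy values for subtraction set {9, 10}:
g(0) = mex{} = 0
g(1) = mex{} = 0
g(2) = mex{} = 0
g(3) = mex{} = 0
g(4) = mex{} = 0
g(5) = mex{} = 0
g(6) = mex{} = 0
g(7) = mex{} = 0
g(8) = mex{} = 0
g(9) = mex{0} = 1
g(10) = mex{0} = 1
g(11) = mex{0} = 1
g(12) = mex{0} = 1
g(13) = mex{0} = 1
So g(13) = 1.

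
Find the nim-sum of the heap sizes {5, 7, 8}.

Write each in binary and XOR column by column:
  0101  (5)
  0111  (7)
  1000  (8)
  ----
  1010  (10)

10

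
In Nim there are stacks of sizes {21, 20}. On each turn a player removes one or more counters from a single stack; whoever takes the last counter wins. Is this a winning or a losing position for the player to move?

Winning position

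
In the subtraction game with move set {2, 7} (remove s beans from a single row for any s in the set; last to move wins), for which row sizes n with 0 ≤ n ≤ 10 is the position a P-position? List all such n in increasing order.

Build the Grundy sequence with g(k) = mex{g(k−s) : s ∈ {2, 7}, s ≤ k}:
k:     0  1  2  3  4  5  6  7  8  9 10
g(k):  0  0  1  1  0  0  1  1  2  0  0
The P-positions (g = 0) in 0..10 are 0, 1, 4, 5, 9, 10.

0, 1, 4, 5, 9, 10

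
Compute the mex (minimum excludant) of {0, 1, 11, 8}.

The values 0, 1 are all present; 2 is the first non-negative integer missing from the set.

2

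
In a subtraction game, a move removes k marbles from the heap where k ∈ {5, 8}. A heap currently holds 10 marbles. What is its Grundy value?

2

Grundy values for subtraction set {5, 8}:
g(0) = mex{} = 0
g(1) = mex{} = 0
g(2) = mex{} = 0
g(3) = mex{} = 0
g(4) = mex{} = 0
g(5) = mex{0} = 1
g(6) = mex{0} = 1
g(7) = mex{0} = 1
g(8) = mex{0} = 1
g(9) = mex{0} = 1
g(10) = mex{0,1} = 2
So g(10) = 2.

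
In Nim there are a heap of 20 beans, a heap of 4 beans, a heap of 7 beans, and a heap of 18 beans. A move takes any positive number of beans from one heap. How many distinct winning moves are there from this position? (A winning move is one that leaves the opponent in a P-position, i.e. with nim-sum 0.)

3

Compute the nim-sum pairwise:
20 ⊕ 4 = 16
16 ⊕ 7 = 23
23 ⊕ 18 = 5
The overall nim-sum is X = 5. A heap of size p has a winning move iff p XOR X < p (reduce it to p XOR X).
  20: 20 XOR 5 = 17 < 20 — winning move (to 17).
  4: 4 XOR 5 = 1 < 4 — winning move (to 1).
  7: 7 XOR 5 = 2 < 7 — winning move (to 2).
  18: 18 XOR 5 = 23 ≥ 18 — no move.
That gives 3 winning moves.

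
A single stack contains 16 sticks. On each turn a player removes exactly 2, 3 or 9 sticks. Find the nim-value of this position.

Compute g(0), g(1), … for moves {2, 3, 9}:
k:     0  1  2  3  4  5  6  7  8  9 10 11 12 13 14 15 16
g(k):  0  0  1  1  2  0  0  1  1  2  2  0  0  1  1  2  0
So g(16) = 0.

0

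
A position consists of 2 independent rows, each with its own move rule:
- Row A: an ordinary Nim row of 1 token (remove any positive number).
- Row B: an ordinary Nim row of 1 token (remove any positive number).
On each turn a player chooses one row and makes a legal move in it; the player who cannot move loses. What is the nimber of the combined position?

Row A is a plain Nim row of size 1, so its Grundy value is 1.
Row B is a plain Nim row of size 1, so its Grundy value is 1.
By the Sprague-Grundy theorem, the Grundy value of a sum of independent games is the XOR of the component values.
Combined value = 1 ⊕ 1 = 0.

0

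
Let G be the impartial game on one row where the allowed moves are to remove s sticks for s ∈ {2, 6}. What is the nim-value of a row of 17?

Grundy values for subtraction set {2, 6}:
k:     0  1  2  3  4  5  6  7  8  9 10 11 12 13 14 15 16 17
g(k):  0  0  1  1  0  0  1  1  0  0  1  1  0  0  1  1  0  0
So g(17) = 0.

0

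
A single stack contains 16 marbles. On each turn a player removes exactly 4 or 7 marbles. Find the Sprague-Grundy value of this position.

Build the Grundy sequence with g(k) = mex{g(k−s) : s ∈ {4, 7}, s ≤ k}:
k:     0  1  2  3  4  5  6  7  8  9 10 11 12 13 14 15 16
g(k):  0  0  0  0  1  1  1  1  2  2  2  0  0  0  0  1  1
So g(16) = 1.

1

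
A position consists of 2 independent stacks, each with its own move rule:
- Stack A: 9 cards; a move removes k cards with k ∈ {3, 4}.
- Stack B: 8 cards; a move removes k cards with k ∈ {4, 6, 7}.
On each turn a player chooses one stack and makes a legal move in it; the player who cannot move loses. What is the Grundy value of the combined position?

Build the Grundy sequence for stack A with g(k) = mex{g(k−s) : s ∈ {3, 4}, s ≤ k}:
k:     0  1  2  3  4  5  6  7  8  9
g(k):  0  0  0  1  1  1  2  0  0  0
So g(9) = 0.
For stack B, compute g(0), g(1), … with moves {4, 6, 7}:
g(0) = mex{} = 0
g(1) = mex{} = 0
g(2) = mex{} = 0
g(3) = mex{} = 0
g(4) = mex{0} = 1
g(5) = mex{0} = 1
g(6) = mex{0} = 1
g(7) = mex{0} = 1
g(8) = mex{0,1} = 2
So g(8) = 2.
By the Sprague-Grundy theorem, the Grundy value of a sum of independent games is the XOR of the component values.
Combined value = 0 XOR 2 = 2.

2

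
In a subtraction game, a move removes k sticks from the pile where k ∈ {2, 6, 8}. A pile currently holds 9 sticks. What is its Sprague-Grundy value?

Grundy values for subtraction set {2, 6, 8}:
k:     0  1  2  3  4  5  6  7  8  9
g(k):  0  0  1  1  0  0  1  1  2  2
So g(9) = 2.

2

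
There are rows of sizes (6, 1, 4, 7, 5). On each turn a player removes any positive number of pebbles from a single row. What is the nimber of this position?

Bitwise XOR of the heap sizes:
  110  (6)
  001  (1)
  100  (4)
  111  (7)
  101  (5)
  ---
  001  (1)

1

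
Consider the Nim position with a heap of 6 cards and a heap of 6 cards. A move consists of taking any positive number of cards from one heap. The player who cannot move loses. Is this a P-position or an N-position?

Compute the nim-sum pairwise:
6 ^ 6 = 0
The nim-sum is 0, so this is a P-position: the player to move is in a losing position under optimal play.

P-position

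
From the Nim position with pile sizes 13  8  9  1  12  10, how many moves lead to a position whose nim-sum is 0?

Compute the nim-sum pairwise:
13 XOR 8 = 5
5 XOR 9 = 12
12 XOR 1 = 13
13 XOR 12 = 1
1 XOR 10 = 11
The overall nim-sum is X = 11. A pile of size p has a winning move iff p XOR X < p (reduce it to p XOR X).
  13: 13 XOR 11 = 6 < 13 — winning move (to 6).
  8: 8 XOR 11 = 3 < 8 — winning move (to 3).
  9: 9 XOR 11 = 2 < 9 — winning move (to 2).
  1: 1 XOR 11 = 10 ≥ 1 — no move.
  12: 12 XOR 11 = 7 < 12 — winning move (to 7).
  10: 10 XOR 11 = 1 < 10 — winning move (to 1).
That gives 5 winning moves.

5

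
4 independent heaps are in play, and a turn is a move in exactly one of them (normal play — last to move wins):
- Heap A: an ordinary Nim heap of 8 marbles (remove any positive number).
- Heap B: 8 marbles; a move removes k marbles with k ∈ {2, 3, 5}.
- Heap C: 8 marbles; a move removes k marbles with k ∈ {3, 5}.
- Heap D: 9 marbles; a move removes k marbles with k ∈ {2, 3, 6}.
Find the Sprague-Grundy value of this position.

8

Heap A is a plain Nim heap of size 8, so its Grundy value is 8.
Build the Grundy sequence for heap B with g(k) = mex{g(k−s) : s ∈ {2, 3, 5}, s ≤ k}:
k:     0  1  2  3  4  5  6  7  8
g(k):  0  0  1  1  2  2  3  0  0
So g(8) = 0.
Grundy values for heap C (subtraction set {3, 5}):
g(0) = mex{} = 0
g(1) = mex{} = 0
g(2) = mex{} = 0
g(3) = mex{0} = 1
g(4) = mex{0} = 1
g(5) = mex{0} = 1
g(6) = mex{0,1} = 2
g(7) = mex{0,1} = 2
g(8) = mex{1} = 0
So g(8) = 0.
Grundy values for heap D (subtraction set {2, 3, 6}):
k:     0  1  2  3  4  5  6  7  8  9
g(k):  0  0  1  1  2  0  3  1  2  0
So g(9) = 0.
The value of a disjunctive sum is the nim-sum of the parts.
Combined value = 8 XOR 0 XOR 0 XOR 0 = 8.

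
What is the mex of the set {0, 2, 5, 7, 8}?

1

0 is in the set but 1 is not, so the mex is 1.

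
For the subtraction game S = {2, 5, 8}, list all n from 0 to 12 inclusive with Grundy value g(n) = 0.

0, 1, 4, 7, 10, 11

Build the Grundy sequence with g(k) = mex{g(k−s) : s ∈ {2, 5, 8}, s ≤ k}:
k:     0  1  2  3  4  5  6  7  8  9 10 11 12
g(k):  0  0  1  1  0  2  1  0  2  1  0  0  1
The P-positions (g = 0) in 0..12 are 0, 1, 4, 7, 10, 11.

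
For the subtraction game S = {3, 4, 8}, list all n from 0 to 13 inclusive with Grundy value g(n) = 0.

0, 1, 2, 7, 12, 13

Compute g(0), g(1), … for moves {3, 4, 8}:
k:     0  1  2  3  4  5  6  7  8  9 10 11 12 13
g(k):  0  0  0  1  1  1  2  0  2  3  1  3  0  0
The P-positions (g = 0) in 0..13 are 0, 1, 2, 7, 12, 13.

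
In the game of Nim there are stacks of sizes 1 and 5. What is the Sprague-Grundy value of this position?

4

In binary:
  001  (1)
  101  (5)
  ---
  100  (4)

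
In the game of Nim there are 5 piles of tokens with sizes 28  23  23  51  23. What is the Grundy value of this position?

Compute the nim-sum pairwise:
28 ⊕ 23 = 11
11 ⊕ 23 = 28
28 ⊕ 51 = 47
47 ⊕ 23 = 56

56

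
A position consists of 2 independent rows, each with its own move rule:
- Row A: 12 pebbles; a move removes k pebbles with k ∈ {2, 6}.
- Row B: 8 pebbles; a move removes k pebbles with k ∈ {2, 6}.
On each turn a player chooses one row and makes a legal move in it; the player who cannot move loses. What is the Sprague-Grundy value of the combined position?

0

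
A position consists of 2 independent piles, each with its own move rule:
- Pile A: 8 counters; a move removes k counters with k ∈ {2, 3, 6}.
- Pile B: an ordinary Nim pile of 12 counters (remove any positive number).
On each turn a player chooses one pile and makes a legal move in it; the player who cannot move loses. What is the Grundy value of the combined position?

14

Grundy values for pile A (subtraction set {2, 3, 6}):
g(0) = mex{} = 0
g(1) = mex{} = 0
g(2) = mex{0} = 1
g(3) = mex{0} = 1
g(4) = mex{0,1} = 2
g(5) = mex{1} = 0
g(6) = mex{0,1,2} = 3
g(7) = mex{0,2} = 1
g(8) = mex{0,1,3} = 2
So g(8) = 2.
Pile B is a plain Nim pile of size 12, so its Grundy value is 12.
By the Sprague-Grundy theorem, the Grundy value of a sum of independent games is the XOR of the component values.
Combined value = 2 ⊕ 12 = 14.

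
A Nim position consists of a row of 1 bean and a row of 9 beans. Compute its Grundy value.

Write each in binary and XOR column by column:
  0001  (1)
  1001  (9)
  ----
  1000  (8)

8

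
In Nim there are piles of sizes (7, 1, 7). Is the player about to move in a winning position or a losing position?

Write each in binary and XOR column by column:
  111  (7)
  001  (1)
  111  (7)
  ---
  001  (1)
The nim-sum is 1 ≠ 0, so this is an N-position: the player to move can win.

Winning position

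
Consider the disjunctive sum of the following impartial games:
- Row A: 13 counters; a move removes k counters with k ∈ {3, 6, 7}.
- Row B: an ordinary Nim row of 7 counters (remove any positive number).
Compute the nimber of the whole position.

6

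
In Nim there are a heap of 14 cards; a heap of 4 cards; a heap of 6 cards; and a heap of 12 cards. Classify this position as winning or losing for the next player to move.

Losing position

Bitwise XOR of the heap sizes:
  1110  (14)
  0100  (4)
  0110  (6)
  1100  (12)
  ----
  0000  (0)
The nim-sum is 0, so this is a P-position: the player to move is in a losing position under optimal play.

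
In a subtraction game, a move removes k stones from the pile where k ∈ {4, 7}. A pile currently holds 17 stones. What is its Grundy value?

Build the Grundy sequence with g(k) = mex{g(k−s) : s ∈ {4, 7}, s ≤ k}:
k:     0  1  2  3  4  5  6  7  8  9 10 11 12 13 14 15 16 17
g(k):  0  0  0  0  1  1  1  1  2  2  2  0  0  0  0  1  1  1
So g(17) = 1.

1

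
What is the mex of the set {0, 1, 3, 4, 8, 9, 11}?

The values 0, 1 are all present; 2 is the first non-negative integer missing from the set.

2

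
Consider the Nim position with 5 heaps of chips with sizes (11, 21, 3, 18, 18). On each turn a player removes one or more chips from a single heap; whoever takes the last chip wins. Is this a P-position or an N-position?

In binary:
  01011  (11)
  10101  (21)
  00011  (3)
  10010  (18)
  10010  (18)
  -----
  11101  (29)
The nim-sum is 29 ≠ 0, so this is an N-position: the player to move can win.

N-position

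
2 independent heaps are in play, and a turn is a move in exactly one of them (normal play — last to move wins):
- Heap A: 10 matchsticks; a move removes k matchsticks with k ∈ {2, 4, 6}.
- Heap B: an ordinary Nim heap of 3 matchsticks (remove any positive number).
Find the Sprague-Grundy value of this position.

2

Grundy values for heap A (subtraction set {2, 4, 6}):
k:     0  1  2  3  4  5  6  7  8  9 10
g(k):  0  0  1  1  2  2  3  3  0  0  1
So g(10) = 1.
Heap B is a plain Nim heap of size 3, so its Grundy value is 3.
The value of a disjunctive sum is the nim-sum of the parts.
Combined value = 1 ⊕ 3 = 2.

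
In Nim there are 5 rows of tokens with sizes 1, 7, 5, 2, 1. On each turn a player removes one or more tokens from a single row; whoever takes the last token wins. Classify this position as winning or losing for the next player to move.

Losing position

Nim-sum: 1 ^ 7 ^ 5 ^ 2 ^ 1 = 0.
The nim-sum is 0, so this is a P-position: the player to move is in a losing position under optimal play.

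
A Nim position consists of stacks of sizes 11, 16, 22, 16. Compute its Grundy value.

29

Compute the nim-sum pairwise:
11 XOR 16 = 27
27 XOR 22 = 13
13 XOR 16 = 29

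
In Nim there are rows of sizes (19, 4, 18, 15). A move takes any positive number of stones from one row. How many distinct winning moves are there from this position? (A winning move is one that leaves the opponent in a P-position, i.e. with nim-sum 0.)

In binary:
  10011  (19)
  00100  (4)
  10010  (18)
  01111  (15)
  -----
  01010  (10)
The overall nim-sum is X = 10. A row of size p has a winning move iff p XOR X < p (reduce it to p XOR X).
  19: 19 XOR 10 = 25 ≥ 19 — no move.
  4: 4 XOR 10 = 14 ≥ 4 — no move.
  18: 18 XOR 10 = 24 ≥ 18 — no move.
  15: 15 XOR 10 = 5 < 15 — winning move (to 5).
That gives 1 winning move.

1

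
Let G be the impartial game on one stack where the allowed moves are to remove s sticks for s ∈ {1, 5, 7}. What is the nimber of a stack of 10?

0

Build the Grundy sequence with g(k) = mex{g(k−s) : s ∈ {1, 5, 7}, s ≤ k}:
g(0) = mex{} = 0
g(1) = mex{0} = 1
g(2) = mex{1} = 0
g(3) = mex{0} = 1
g(4) = mex{1} = 0
g(5) = mex{0} = 1
g(6) = mex{1} = 0
g(7) = mex{0} = 1
g(8) = mex{1} = 0
g(9) = mex{0} = 1
g(10) = mex{1} = 0
So g(10) = 0.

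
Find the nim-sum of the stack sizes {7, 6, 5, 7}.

Write each in binary and XOR column by column:
  111  (7)
  110  (6)
  101  (5)
  111  (7)
  ---
  011  (3)

3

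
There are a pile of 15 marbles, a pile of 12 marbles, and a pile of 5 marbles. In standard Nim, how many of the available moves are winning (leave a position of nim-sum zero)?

3

Nim-sum: 15 XOR 12 XOR 5 = 6.
The overall nim-sum is X = 6. A pile of size p has a winning move iff p XOR X < p (reduce it to p XOR X).
  15: 15 XOR 6 = 9 < 15 — winning move (to 9).
  12: 12 XOR 6 = 10 < 12 — winning move (to 10).
  5: 5 XOR 6 = 3 < 5 — winning move (to 3).
That gives 3 winning moves.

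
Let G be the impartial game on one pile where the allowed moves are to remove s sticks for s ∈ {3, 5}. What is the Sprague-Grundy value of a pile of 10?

0

Grundy values for subtraction set {3, 5}:
g(0) = mex{} = 0
g(1) = mex{} = 0
g(2) = mex{} = 0
g(3) = mex{0} = 1
g(4) = mex{0} = 1
g(5) = mex{0} = 1
g(6) = mex{0,1} = 2
g(7) = mex{0,1} = 2
g(8) = mex{1} = 0
g(9) = mex{1,2} = 0
g(10) = mex{1,2} = 0
So g(10) = 0.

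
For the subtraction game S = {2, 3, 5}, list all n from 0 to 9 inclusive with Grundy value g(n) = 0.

0, 1, 7, 8

Compute g(0), g(1), … for moves {2, 3, 5}:
k:     0  1  2  3  4  5  6  7  8  9
g(k):  0  0  1  1  2  2  3  0  0  1
The P-positions (g = 0) in 0..9 are 0, 1, 7, 8.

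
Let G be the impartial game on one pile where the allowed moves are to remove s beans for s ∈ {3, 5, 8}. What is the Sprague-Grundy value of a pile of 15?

Build the Grundy sequence with g(k) = mex{g(k−s) : s ∈ {3, 5, 8}, s ≤ k}:
k:     0  1  2  3  4  5  6  7  8  9 10 11 12 13 14 15
g(k):  0  0  0  1  1  1  2  2  2  3  3  0  0  0  1  1
So g(15) = 1.

1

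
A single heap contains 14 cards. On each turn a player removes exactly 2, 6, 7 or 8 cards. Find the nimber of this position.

0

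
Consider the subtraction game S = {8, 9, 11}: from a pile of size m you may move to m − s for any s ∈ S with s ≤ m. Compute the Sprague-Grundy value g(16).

Compute g(0), g(1), … for moves {8, 9, 11}:
k:     0  1  2  3  4  5  6  7  8  9 10 11 12 13 14 15 16
g(k):  0  0  0  0  0  0  0  0  1  1  1  1  1  1  1  1  2
So g(16) = 2.

2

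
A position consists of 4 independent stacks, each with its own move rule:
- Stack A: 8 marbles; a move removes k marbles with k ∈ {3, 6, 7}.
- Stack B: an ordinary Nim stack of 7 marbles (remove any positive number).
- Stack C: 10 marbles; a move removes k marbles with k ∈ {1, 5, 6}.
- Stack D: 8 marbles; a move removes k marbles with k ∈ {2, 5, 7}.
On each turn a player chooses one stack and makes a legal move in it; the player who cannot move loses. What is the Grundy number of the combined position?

5

For stack A, compute g(0), g(1), … with moves {3, 6, 7}:
g(0) = mex{} = 0
g(1) = mex{} = 0
g(2) = mex{} = 0
g(3) = mex{0} = 1
g(4) = mex{0} = 1
g(5) = mex{0} = 1
g(6) = mex{0,1} = 2
g(7) = mex{0,1} = 2
g(8) = mex{0,1} = 2
So g(8) = 2.
Stack B is a plain Nim stack of size 7, so its Grundy value is 7.
Build the Grundy sequence for stack C with g(k) = mex{g(k−s) : s ∈ {1, 5, 6}, s ≤ k}:
g(0) = mex{} = 0
g(1) = mex{0} = 1
g(2) = mex{1} = 0
g(3) = mex{0} = 1
g(4) = mex{1} = 0
g(5) = mex{0} = 1
g(6) = mex{0,1} = 2
g(7) = mex{0,1,2} = 3
g(8) = mex{0,1,3} = 2
g(9) = mex{0,1,2} = 3
g(10) = mex{0,1,3} = 2
So g(10) = 2.
Grundy values for stack D (subtraction set {2, 5, 7}):
g(0) = mex{} = 0
g(1) = mex{} = 0
g(2) = mex{0} = 1
g(3) = mex{0} = 1
g(4) = mex{1} = 0
g(5) = mex{0,1} = 2
g(6) = mex{0} = 1
g(7) = mex{0,1,2} = 3
g(8) = mex{0,1} = 2
So g(8) = 2.
The value of a disjunctive sum is the nim-sum of the parts.
Combined value = 2 XOR 7 XOR 2 XOR 2 = 5.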